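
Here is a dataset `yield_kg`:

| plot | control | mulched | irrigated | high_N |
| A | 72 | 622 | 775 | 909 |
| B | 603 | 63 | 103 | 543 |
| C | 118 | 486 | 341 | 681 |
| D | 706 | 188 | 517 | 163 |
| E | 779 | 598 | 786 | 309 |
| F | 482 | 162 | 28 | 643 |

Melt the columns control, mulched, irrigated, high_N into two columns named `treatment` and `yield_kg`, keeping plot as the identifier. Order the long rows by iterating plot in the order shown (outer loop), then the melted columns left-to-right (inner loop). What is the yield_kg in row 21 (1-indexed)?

482

24 rows total (6 × 4). Row 21: index ⌊(21-1)/4⌋ = 5 into plot → F; (21-1) mod 4 = 0 into the melted columns → control.
So row 21 is (F, control, 482); yield_kg = 482.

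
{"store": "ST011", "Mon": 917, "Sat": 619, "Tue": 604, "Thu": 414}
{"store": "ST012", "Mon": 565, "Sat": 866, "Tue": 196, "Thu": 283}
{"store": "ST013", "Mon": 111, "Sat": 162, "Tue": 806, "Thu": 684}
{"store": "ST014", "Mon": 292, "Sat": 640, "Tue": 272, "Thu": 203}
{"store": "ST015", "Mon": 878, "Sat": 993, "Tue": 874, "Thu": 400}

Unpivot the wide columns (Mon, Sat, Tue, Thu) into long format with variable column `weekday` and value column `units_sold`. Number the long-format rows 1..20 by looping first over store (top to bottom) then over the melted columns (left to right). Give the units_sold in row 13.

20 rows total (5 × 4). Row 13: index ⌊(13-1)/4⌋ = 3 into store → ST014; (13-1) mod 4 = 0 into the melted columns → Mon.
So row 13 is (ST014, Mon, 292); units_sold = 292.

292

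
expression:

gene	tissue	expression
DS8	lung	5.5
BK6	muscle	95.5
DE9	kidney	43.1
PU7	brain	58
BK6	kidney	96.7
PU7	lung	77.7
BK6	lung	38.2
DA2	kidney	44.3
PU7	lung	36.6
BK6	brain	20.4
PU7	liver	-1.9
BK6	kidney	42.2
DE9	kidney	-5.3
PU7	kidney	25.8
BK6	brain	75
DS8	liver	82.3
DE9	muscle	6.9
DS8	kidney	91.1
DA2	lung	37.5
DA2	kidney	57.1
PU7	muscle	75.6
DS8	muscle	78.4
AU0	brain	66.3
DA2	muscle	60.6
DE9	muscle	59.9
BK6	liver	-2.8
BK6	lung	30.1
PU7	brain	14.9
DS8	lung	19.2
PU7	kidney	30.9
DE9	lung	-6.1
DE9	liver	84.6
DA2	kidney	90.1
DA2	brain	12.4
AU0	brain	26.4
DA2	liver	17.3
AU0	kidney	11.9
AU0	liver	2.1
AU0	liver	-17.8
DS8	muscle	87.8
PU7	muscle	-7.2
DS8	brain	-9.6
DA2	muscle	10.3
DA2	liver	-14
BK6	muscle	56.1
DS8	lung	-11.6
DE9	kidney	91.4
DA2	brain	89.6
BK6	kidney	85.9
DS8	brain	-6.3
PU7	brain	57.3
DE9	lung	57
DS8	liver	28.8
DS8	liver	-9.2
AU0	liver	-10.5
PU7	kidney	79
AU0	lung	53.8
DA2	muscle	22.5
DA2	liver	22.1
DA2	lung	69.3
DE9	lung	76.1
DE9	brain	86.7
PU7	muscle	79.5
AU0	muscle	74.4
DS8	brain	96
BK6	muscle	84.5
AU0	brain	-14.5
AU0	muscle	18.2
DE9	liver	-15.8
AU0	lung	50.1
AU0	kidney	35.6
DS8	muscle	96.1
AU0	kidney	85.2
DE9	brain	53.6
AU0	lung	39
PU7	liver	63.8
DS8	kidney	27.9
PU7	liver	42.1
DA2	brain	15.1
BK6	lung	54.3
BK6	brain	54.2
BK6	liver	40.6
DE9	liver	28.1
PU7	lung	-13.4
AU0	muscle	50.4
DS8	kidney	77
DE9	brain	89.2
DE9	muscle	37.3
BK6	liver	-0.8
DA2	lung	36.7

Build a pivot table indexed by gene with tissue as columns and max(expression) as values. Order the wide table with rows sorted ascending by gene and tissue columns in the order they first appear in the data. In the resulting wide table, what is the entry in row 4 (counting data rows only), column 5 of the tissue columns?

With rows sorted ascending by gene, row 4 is gene=DE9. tissue columns in first-appearance order: lung, muscle, kidney, brain, liver; column 5 is liver.
Long rows with gene=DE9, tissue=liver: max(84.6, -15.8, 28.1) = 84.6.

84.6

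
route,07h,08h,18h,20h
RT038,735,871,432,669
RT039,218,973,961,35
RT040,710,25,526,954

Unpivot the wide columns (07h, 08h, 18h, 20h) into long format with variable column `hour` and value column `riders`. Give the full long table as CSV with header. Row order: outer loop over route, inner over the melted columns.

Each (route, column) pair becomes one row: 3 × 4 = 12 rows.
For example, (RT038, 07h) → riders=735.

route,hour,riders
RT038,07h,735
RT038,08h,871
RT038,18h,432
RT038,20h,669
RT039,07h,218
RT039,08h,973
RT039,18h,961
RT039,20h,35
RT040,07h,710
RT040,08h,25
RT040,18h,526
RT040,20h,954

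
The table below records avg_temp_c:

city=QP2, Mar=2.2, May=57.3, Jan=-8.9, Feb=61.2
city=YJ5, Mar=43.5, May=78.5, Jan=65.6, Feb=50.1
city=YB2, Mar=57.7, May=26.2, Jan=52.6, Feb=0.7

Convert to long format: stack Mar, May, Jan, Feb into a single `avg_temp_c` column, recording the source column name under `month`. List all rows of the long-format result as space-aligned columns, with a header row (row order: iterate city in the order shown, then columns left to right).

city  month  avg_temp_c
QP2   Mar    2.2       
QP2   May    57.3      
QP2   Jan    -8.9      
QP2   Feb    61.2      
YJ5   Mar    43.5      
YJ5   May    78.5      
YJ5   Jan    65.6      
YJ5   Feb    50.1      
YB2   Mar    57.7      
YB2   May    26.2      
YB2   Jan    52.6      
YB2   Feb    0.7       

Each (city, column) pair becomes one row: 3 × 4 = 12 rows.
For example, (QP2, Mar) → avg_temp_c=2.2.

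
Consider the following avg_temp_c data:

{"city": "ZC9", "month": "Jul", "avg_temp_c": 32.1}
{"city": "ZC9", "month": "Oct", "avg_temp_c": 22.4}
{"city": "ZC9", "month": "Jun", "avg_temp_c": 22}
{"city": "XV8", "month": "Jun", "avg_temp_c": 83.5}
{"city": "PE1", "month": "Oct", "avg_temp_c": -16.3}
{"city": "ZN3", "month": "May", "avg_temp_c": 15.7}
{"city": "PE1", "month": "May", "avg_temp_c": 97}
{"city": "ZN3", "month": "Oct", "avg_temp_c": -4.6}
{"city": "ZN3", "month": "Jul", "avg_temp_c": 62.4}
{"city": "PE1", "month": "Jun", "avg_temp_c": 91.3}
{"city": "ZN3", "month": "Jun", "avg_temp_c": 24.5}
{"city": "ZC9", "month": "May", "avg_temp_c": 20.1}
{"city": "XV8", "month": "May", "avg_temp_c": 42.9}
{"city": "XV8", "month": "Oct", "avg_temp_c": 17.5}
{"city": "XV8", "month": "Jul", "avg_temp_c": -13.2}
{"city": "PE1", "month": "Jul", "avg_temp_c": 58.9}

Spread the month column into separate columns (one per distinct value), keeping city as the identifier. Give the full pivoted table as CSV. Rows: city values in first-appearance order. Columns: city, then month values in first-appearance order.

Columns: city plus the 4 distinct month values (Jul, Oct, Jun, May).
For example, row ZC9 column Jul takes avg_temp_c=32.1 from the long row (ZC9, Jul).

city,Jul,Oct,Jun,May
ZC9,32.1,22.4,22,20.1
XV8,-13.2,17.5,83.5,42.9
PE1,58.9,-16.3,91.3,97
ZN3,62.4,-4.6,24.5,15.7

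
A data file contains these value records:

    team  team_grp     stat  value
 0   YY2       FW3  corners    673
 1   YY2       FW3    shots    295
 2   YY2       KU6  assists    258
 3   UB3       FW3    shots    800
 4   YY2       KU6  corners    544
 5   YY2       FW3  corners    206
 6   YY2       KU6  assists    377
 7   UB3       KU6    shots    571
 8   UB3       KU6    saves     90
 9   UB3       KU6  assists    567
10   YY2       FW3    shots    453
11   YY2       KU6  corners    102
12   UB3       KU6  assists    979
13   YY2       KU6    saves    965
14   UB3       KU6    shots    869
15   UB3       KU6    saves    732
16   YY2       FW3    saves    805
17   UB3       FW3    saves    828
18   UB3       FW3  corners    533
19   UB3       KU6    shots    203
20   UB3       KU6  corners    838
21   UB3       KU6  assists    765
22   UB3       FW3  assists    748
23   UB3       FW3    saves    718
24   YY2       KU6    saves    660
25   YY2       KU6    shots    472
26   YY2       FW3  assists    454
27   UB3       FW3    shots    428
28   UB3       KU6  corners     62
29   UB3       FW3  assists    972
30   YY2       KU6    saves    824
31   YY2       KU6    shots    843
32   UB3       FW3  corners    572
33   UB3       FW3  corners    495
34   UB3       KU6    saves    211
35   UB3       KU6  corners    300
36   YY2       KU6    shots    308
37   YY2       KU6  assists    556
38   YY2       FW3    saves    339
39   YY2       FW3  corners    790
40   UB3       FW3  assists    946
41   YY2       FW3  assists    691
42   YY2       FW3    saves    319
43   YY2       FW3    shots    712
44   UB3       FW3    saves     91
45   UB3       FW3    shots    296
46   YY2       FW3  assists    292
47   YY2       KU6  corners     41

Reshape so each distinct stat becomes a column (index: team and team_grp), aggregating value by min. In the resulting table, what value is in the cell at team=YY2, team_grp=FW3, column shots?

Rows with team=YY2, team_grp=FW3 and stat=shots: value values are 295, 453, 712.
min(295, 453, 712) = 295.

295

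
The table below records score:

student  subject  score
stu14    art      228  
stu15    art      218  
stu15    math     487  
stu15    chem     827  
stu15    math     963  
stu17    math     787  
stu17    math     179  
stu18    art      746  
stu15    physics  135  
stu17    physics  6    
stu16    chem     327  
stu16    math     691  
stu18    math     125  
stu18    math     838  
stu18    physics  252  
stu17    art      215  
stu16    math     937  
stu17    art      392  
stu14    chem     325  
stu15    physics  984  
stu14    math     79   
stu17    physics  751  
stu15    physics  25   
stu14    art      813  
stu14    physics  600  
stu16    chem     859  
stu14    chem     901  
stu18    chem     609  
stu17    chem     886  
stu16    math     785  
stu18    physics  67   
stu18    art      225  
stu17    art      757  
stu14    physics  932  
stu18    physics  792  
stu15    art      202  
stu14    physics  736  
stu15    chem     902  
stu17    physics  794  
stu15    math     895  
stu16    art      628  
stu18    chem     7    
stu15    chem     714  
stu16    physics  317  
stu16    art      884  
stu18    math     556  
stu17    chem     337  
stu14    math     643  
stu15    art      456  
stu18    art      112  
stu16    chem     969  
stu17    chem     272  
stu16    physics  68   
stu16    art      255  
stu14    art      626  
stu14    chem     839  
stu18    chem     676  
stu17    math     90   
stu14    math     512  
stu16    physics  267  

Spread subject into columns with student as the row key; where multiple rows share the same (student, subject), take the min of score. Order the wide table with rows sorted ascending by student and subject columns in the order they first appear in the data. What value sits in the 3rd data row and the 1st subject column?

With rows sorted ascending by student, row 3 is student=stu16. subject columns in first-appearance order: art, math, chem, physics; column 1 is art.
Long rows with student=stu16, subject=art: min(628, 884, 255) = 255.

255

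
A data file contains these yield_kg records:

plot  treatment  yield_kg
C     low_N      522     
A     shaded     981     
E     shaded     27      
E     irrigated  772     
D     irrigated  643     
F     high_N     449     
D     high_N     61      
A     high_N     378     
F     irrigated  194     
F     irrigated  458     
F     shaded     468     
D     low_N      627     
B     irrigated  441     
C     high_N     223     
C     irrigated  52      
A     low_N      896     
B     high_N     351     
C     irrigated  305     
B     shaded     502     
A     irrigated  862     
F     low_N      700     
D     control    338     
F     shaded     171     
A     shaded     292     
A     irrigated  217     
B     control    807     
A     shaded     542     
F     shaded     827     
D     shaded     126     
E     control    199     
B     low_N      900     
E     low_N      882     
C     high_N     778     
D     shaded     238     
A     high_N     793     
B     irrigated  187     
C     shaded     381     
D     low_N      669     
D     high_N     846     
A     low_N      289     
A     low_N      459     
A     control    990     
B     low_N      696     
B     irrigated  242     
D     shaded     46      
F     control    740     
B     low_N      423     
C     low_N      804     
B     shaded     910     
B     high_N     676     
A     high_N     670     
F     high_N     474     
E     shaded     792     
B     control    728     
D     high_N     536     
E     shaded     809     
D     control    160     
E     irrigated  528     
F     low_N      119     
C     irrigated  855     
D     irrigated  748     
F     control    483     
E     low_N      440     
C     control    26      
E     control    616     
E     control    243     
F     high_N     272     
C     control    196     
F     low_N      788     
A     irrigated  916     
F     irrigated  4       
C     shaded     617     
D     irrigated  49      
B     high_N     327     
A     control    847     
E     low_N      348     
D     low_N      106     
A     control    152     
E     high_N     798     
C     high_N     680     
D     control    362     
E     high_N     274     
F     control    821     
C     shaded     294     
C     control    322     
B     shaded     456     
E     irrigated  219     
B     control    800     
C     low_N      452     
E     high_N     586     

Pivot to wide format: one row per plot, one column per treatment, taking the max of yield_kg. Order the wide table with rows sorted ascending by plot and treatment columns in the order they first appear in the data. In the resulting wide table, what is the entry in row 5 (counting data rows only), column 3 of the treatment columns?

772

With rows sorted ascending by plot, row 5 is plot=E. treatment columns in first-appearance order: low_N, shaded, irrigated, high_N, control; column 3 is irrigated.
Long rows with plot=E, treatment=irrigated: max(772, 528, 219) = 772.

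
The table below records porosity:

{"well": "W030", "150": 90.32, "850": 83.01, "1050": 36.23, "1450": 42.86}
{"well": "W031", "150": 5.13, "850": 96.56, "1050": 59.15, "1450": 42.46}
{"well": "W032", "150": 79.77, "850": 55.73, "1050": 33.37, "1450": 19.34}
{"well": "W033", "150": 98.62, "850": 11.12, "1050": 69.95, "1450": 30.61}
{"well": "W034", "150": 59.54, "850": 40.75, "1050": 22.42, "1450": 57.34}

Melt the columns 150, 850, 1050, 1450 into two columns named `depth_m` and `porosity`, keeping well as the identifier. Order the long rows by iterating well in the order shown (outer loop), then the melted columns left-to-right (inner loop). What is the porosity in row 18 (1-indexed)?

20 rows total (5 × 4). Row 18: index ⌊(18-1)/4⌋ = 4 into well → W034; (18-1) mod 4 = 1 into the melted columns → 850.
So row 18 is (W034, 850, 40.75); porosity = 40.75.

40.75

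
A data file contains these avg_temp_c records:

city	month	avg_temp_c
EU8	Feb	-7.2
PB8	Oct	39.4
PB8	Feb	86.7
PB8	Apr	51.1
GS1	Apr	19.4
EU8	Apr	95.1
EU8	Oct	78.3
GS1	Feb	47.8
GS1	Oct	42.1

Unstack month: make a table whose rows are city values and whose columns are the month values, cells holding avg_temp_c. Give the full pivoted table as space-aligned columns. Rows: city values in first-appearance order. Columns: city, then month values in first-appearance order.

Columns: city plus the 3 distinct month values (Feb, Oct, Apr).
For example, row EU8 column Feb takes avg_temp_c=-7.2 from the long row (EU8, Feb).

city  Feb   Oct   Apr 
EU8   -7.2  78.3  95.1
PB8   86.7  39.4  51.1
GS1   47.8  42.1  19.4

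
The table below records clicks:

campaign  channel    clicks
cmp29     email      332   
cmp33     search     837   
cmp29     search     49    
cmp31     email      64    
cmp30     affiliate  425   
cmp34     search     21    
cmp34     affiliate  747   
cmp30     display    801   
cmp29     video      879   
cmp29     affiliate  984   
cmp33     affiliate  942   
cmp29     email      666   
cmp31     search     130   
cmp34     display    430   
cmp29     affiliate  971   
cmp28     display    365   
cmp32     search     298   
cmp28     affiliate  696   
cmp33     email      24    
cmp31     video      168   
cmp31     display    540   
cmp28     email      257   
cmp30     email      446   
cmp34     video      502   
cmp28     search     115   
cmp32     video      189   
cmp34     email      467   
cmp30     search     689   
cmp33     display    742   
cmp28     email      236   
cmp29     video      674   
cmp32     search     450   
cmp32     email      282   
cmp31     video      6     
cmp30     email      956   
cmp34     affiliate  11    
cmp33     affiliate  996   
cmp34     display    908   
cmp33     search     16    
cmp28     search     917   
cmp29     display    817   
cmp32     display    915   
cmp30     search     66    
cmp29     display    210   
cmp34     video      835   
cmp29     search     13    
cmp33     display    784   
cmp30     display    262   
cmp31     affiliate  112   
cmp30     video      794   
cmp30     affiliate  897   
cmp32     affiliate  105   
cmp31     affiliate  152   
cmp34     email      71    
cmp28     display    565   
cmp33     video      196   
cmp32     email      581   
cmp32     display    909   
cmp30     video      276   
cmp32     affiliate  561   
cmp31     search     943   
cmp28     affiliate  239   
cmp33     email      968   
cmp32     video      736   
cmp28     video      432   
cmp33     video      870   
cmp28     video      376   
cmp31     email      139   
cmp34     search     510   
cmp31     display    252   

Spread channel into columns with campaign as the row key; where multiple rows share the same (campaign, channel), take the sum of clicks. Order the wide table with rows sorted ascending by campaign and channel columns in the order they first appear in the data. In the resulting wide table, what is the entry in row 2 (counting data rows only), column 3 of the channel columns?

1955

With rows sorted ascending by campaign, row 2 is campaign=cmp29. channel columns in first-appearance order: email, search, affiliate, display, video; column 3 is affiliate.
Long rows with campaign=cmp29, channel=affiliate: 984 + 971 = 1955.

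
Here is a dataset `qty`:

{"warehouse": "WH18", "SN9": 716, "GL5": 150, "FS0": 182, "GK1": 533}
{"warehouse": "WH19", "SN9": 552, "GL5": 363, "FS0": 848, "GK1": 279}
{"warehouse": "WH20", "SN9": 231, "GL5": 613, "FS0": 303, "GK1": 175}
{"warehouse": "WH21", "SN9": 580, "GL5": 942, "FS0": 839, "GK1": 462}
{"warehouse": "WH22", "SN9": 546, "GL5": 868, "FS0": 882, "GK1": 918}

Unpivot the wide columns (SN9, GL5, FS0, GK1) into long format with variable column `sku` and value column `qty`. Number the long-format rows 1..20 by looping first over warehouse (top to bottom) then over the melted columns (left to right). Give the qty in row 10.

613

20 rows total (5 × 4). Row 10: index ⌊(10-1)/4⌋ = 2 into warehouse → WH20; (10-1) mod 4 = 1 into the melted columns → GL5.
So row 10 is (WH20, GL5, 613); qty = 613.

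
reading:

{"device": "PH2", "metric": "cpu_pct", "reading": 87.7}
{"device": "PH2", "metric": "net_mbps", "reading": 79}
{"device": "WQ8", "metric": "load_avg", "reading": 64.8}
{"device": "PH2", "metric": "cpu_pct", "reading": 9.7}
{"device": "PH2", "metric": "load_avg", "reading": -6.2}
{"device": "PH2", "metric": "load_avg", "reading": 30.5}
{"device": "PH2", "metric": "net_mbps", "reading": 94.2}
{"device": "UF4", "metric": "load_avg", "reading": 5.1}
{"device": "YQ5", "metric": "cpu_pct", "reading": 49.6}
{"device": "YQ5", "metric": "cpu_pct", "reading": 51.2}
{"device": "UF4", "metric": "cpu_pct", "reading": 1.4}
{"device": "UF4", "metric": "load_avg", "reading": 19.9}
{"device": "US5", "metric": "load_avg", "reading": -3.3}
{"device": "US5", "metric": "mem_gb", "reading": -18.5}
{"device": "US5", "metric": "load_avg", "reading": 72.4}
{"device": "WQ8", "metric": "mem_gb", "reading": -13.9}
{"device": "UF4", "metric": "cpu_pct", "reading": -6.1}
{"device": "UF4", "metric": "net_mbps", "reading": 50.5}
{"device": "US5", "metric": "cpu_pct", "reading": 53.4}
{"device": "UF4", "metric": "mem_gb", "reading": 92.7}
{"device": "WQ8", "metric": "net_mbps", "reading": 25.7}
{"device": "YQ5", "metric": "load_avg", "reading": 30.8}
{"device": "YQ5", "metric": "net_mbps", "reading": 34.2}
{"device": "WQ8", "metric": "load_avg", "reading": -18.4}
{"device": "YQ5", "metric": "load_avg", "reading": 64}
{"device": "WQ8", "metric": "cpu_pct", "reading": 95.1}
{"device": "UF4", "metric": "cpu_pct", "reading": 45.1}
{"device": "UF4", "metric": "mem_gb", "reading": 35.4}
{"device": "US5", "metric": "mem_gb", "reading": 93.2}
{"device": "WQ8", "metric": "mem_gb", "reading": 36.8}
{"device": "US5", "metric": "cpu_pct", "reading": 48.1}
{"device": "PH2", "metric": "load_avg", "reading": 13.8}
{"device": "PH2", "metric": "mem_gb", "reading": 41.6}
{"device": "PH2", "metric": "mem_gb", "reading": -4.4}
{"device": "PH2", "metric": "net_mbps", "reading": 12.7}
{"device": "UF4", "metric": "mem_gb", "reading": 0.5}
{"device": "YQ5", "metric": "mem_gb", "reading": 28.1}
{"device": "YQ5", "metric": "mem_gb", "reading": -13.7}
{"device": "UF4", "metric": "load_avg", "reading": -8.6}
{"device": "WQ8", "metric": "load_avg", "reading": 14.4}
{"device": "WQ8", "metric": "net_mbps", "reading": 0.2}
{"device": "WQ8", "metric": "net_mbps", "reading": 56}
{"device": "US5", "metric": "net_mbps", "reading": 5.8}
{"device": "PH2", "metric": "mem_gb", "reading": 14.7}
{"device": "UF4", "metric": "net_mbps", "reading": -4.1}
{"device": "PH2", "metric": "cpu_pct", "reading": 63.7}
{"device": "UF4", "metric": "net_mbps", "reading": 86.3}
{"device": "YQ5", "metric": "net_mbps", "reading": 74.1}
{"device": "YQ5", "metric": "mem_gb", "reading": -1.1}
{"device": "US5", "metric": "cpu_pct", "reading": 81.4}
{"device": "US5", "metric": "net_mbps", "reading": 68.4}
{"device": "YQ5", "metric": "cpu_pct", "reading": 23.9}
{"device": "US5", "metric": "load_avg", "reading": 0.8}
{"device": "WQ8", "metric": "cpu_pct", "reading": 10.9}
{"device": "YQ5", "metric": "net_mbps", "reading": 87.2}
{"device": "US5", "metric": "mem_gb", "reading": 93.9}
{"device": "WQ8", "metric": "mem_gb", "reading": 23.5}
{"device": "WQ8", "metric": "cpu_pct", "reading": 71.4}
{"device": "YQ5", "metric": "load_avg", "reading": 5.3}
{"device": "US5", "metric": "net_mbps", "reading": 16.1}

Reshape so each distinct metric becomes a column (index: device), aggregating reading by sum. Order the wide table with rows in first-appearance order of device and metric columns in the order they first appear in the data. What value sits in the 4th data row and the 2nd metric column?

195.5

With rows in first-appearance order of device, row 4 is device=YQ5. metric columns in first-appearance order: cpu_pct, net_mbps, load_avg, mem_gb; column 2 is net_mbps.
Long rows with device=YQ5, metric=net_mbps: 34.2 + 74.1 + 87.2 = 195.5.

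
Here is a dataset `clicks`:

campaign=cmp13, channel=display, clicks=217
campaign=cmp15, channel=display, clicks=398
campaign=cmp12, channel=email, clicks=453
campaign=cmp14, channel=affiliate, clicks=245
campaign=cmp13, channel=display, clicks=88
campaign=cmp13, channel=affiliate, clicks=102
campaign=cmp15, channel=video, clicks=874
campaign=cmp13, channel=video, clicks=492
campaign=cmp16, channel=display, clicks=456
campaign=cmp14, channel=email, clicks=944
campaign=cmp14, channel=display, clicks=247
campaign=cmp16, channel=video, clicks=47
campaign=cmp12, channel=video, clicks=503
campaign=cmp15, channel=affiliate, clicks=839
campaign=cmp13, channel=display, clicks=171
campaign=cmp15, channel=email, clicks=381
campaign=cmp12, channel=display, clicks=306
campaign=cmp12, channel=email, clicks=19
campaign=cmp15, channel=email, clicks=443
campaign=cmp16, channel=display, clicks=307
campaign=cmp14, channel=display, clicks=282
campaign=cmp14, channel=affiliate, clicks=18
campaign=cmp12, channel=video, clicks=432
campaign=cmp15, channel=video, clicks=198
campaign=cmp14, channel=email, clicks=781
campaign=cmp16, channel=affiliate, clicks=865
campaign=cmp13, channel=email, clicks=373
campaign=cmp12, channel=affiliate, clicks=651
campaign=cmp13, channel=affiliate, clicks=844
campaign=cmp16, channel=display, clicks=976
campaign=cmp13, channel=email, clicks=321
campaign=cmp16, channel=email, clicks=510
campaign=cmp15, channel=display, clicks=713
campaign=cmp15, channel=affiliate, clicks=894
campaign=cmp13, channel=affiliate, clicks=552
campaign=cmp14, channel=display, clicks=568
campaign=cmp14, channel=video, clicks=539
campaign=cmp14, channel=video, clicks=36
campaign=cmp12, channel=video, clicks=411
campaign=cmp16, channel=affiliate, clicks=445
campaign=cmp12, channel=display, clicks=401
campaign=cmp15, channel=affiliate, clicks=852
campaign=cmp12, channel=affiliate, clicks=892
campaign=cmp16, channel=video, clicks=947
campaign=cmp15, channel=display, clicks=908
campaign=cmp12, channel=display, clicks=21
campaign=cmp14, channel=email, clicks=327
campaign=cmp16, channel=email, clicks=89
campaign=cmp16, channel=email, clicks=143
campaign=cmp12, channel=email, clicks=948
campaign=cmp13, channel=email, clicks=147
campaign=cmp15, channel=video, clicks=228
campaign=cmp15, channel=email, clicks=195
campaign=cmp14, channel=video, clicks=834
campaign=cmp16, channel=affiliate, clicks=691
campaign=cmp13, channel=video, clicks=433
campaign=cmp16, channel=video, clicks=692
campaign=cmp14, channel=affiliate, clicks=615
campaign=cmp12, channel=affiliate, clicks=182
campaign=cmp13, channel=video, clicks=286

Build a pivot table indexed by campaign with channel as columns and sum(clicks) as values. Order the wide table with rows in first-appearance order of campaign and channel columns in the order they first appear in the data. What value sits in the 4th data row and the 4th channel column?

With rows in first-appearance order of campaign, row 4 is campaign=cmp14. channel columns in first-appearance order: display, email, affiliate, video; column 4 is video.
Long rows with campaign=cmp14, channel=video: 539 + 36 + 834 = 1409.

1409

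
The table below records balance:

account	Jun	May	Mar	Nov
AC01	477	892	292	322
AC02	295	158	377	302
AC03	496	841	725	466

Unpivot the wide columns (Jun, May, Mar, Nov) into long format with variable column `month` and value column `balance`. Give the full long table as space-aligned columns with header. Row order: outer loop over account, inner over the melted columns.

Each (account, column) pair becomes one row: 3 × 4 = 12 rows.
For example, (AC01, Jun) → balance=477.

account  month  balance
AC01     Jun    477    
AC01     May    892    
AC01     Mar    292    
AC01     Nov    322    
AC02     Jun    295    
AC02     May    158    
AC02     Mar    377    
AC02     Nov    302    
AC03     Jun    496    
AC03     May    841    
AC03     Mar    725    
AC03     Nov    466    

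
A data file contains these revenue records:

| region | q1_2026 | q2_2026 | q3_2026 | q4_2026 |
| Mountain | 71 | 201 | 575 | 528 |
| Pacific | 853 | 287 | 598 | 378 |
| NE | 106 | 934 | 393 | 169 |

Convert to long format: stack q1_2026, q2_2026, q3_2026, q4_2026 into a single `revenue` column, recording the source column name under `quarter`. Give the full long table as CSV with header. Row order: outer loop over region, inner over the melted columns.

Each (region, column) pair becomes one row: 3 × 4 = 12 rows.
For example, (Mountain, q1_2026) → revenue=71.

region,quarter,revenue
Mountain,q1_2026,71
Mountain,q2_2026,201
Mountain,q3_2026,575
Mountain,q4_2026,528
Pacific,q1_2026,853
Pacific,q2_2026,287
Pacific,q3_2026,598
Pacific,q4_2026,378
NE,q1_2026,106
NE,q2_2026,934
NE,q3_2026,393
NE,q4_2026,169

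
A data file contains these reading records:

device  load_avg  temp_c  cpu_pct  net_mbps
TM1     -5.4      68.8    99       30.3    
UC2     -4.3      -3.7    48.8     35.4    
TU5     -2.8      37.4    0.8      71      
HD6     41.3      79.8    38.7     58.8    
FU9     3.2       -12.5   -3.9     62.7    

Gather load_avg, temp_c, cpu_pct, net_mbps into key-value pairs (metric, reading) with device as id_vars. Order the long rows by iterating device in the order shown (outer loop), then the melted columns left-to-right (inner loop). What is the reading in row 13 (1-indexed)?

20 rows total (5 × 4). Row 13: index ⌊(13-1)/4⌋ = 3 into device → HD6; (13-1) mod 4 = 0 into the melted columns → load_avg.
So row 13 is (HD6, load_avg, 41.3); reading = 41.3.

41.3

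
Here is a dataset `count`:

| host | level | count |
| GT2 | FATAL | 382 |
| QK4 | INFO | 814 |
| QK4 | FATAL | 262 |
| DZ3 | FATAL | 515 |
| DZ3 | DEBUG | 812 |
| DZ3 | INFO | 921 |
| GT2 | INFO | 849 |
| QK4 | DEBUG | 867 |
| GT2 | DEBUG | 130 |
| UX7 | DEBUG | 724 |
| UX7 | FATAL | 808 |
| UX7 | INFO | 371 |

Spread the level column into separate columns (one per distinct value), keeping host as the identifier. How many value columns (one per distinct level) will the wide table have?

3

3 distinct level values: FATAL, DEBUG, INFO.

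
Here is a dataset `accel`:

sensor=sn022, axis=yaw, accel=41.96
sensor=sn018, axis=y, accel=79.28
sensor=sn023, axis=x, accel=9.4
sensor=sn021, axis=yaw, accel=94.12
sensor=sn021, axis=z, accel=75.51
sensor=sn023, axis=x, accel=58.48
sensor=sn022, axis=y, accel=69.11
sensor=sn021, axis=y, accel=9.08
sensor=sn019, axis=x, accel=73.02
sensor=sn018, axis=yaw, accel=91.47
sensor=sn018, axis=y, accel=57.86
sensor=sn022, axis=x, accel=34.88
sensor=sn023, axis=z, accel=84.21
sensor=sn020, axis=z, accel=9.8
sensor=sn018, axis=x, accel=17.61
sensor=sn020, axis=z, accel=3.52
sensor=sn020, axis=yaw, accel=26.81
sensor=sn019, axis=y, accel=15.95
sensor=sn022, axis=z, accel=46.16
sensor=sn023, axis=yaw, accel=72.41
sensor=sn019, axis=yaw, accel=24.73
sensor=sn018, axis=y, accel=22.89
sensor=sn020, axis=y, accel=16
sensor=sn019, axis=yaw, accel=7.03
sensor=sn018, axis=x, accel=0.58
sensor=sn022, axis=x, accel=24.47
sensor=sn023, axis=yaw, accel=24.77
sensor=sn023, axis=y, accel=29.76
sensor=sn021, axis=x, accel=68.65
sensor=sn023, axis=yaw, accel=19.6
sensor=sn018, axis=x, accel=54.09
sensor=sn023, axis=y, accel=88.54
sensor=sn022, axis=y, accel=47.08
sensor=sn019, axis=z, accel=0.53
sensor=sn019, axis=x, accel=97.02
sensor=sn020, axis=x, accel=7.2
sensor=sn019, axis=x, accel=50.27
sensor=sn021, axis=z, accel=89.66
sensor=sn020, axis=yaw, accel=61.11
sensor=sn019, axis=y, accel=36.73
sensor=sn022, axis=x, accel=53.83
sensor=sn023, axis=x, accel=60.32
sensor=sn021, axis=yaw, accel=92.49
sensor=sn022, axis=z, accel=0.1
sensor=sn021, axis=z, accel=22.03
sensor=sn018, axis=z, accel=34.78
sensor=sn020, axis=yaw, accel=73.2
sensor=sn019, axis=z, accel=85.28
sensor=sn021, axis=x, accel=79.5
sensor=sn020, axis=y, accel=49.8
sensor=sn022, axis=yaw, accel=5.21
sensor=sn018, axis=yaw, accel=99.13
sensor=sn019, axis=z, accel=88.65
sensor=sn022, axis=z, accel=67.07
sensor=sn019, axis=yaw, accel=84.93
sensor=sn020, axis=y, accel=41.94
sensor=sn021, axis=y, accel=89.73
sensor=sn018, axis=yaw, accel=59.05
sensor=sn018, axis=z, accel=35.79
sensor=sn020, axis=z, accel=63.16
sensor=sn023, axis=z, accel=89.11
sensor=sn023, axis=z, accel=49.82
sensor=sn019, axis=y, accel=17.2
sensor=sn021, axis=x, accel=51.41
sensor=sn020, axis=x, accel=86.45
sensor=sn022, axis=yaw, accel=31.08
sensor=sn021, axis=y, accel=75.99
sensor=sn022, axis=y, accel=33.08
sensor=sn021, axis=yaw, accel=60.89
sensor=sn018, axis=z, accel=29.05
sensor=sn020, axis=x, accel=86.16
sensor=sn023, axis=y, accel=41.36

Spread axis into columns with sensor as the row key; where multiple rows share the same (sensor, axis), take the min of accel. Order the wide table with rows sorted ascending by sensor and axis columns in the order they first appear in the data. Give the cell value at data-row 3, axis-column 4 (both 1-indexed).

3.52

With rows sorted ascending by sensor, row 3 is sensor=sn020. axis columns in first-appearance order: yaw, y, x, z; column 4 is z.
Long rows with sensor=sn020, axis=z: min(9.8, 3.52, 63.16) = 3.52.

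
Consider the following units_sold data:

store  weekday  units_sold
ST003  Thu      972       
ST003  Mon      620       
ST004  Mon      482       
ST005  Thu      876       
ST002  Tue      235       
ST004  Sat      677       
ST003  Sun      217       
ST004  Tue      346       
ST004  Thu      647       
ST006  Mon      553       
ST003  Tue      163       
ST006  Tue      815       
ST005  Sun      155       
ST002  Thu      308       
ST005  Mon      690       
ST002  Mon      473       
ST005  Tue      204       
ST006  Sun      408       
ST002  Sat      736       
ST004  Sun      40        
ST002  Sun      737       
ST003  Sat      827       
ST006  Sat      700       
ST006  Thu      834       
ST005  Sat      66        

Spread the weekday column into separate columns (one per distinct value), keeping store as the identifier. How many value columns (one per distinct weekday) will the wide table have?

5 distinct weekday values: Sat, Mon, Tue, Sun, Thu.

5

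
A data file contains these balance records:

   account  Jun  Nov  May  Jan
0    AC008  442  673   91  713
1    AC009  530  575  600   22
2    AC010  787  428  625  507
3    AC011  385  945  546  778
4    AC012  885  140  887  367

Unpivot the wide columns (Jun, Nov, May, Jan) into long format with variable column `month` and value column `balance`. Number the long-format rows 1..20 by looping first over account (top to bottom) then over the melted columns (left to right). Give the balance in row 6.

575

20 rows total (5 × 4). Row 6: index ⌊(6-1)/4⌋ = 1 into account → AC009; (6-1) mod 4 = 1 into the melted columns → Nov.
So row 6 is (AC009, Nov, 575); balance = 575.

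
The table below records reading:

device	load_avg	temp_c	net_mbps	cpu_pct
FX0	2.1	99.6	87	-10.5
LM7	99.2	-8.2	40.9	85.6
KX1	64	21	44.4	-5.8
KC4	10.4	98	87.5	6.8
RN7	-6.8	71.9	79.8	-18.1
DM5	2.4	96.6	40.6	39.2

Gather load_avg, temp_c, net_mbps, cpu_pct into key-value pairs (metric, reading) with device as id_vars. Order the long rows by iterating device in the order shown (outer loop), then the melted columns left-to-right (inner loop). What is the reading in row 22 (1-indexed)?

96.6

24 rows total (6 × 4). Row 22: index ⌊(22-1)/4⌋ = 5 into device → DM5; (22-1) mod 4 = 1 into the melted columns → temp_c.
So row 22 is (DM5, temp_c, 96.6); reading = 96.6.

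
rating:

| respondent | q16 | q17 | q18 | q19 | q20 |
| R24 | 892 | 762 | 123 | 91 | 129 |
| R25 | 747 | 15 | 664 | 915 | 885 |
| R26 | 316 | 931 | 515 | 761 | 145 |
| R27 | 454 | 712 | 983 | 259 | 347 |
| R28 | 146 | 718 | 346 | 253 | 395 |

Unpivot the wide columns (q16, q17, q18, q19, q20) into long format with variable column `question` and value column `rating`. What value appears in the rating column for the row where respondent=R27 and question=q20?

Unpivoting turns each (respondent, wide-column) pair into one long row.
The wide cell at row R27, column q20 holds 347, so the long row (R27, q20) has rating=347.

347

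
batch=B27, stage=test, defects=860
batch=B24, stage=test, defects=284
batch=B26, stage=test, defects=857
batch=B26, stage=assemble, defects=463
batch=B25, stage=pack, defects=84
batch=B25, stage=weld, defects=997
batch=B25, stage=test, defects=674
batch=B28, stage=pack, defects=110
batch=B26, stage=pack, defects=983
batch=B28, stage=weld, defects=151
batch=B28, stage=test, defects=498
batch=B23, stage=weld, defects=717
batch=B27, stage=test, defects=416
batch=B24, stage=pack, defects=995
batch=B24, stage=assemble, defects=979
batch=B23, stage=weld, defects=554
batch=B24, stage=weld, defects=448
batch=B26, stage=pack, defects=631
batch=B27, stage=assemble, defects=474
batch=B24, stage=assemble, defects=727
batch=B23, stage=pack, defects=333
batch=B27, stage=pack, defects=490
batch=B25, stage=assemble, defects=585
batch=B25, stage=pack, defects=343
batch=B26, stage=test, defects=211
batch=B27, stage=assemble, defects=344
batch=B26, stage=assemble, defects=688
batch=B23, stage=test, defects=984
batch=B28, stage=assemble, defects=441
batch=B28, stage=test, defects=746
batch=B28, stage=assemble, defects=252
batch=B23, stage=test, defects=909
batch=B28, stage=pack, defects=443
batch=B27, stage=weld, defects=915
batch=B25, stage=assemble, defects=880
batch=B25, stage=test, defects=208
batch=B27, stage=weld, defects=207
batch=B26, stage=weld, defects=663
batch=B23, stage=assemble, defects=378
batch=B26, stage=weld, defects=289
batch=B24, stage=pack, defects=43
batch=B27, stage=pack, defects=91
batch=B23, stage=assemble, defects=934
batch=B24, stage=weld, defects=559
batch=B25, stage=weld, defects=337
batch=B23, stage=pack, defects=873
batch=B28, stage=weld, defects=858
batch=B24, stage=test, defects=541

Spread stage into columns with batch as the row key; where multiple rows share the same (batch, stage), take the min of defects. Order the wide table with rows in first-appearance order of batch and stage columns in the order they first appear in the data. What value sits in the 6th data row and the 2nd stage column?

With rows in first-appearance order of batch, row 6 is batch=B23. stage columns in first-appearance order: test, assemble, pack, weld; column 2 is assemble.
Long rows with batch=B23, stage=assemble: min(378, 934) = 378.

378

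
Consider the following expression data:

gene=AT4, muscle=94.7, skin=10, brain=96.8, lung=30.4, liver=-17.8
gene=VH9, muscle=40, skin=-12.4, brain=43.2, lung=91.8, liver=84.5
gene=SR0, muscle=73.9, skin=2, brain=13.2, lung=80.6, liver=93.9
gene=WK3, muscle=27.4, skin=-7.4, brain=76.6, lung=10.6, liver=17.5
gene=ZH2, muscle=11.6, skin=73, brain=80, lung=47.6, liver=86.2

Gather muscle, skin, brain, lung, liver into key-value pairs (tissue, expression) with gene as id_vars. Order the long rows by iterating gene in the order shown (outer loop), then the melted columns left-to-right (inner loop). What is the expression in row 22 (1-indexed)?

73

25 rows total (5 × 5). Row 22: index ⌊(22-1)/5⌋ = 4 into gene → ZH2; (22-1) mod 5 = 1 into the melted columns → skin.
So row 22 is (ZH2, skin, 73); expression = 73.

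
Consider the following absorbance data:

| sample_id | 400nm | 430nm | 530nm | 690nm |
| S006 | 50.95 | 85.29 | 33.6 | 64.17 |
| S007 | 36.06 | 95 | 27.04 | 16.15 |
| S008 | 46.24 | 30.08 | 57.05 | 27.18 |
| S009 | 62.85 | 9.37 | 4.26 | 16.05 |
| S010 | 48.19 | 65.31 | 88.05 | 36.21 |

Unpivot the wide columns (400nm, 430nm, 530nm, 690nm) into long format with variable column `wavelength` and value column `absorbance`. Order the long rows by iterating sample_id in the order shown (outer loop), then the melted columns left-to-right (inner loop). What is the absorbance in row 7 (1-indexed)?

20 rows total (5 × 4). Row 7: index ⌊(7-1)/4⌋ = 1 into sample_id → S007; (7-1) mod 4 = 2 into the melted columns → 530nm.
So row 7 is (S007, 530nm, 27.04); absorbance = 27.04.

27.04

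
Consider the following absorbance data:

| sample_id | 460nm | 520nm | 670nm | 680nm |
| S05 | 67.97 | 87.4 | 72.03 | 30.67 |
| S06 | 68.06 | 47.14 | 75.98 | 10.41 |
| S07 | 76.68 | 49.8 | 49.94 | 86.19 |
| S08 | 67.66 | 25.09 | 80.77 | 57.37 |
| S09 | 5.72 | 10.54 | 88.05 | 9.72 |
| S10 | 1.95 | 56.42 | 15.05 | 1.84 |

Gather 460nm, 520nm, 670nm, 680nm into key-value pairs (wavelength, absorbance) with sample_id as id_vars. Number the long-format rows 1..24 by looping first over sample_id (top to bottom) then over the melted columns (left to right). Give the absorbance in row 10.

49.8

24 rows total (6 × 4). Row 10: index ⌊(10-1)/4⌋ = 2 into sample_id → S07; (10-1) mod 4 = 1 into the melted columns → 520nm.
So row 10 is (S07, 520nm, 49.8); absorbance = 49.8.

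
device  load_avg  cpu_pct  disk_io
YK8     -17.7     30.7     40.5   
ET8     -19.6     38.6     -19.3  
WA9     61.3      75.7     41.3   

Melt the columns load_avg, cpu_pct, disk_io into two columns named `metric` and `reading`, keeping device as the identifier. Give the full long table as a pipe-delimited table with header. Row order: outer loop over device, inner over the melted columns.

| device | metric | reading |
| YK8 | load_avg | -17.7 |
| YK8 | cpu_pct | 30.7 |
| YK8 | disk_io | 40.5 |
| ET8 | load_avg | -19.6 |
| ET8 | cpu_pct | 38.6 |
| ET8 | disk_io | -19.3 |
| WA9 | load_avg | 61.3 |
| WA9 | cpu_pct | 75.7 |
| WA9 | disk_io | 41.3 |

Each (device, column) pair becomes one row: 3 × 3 = 9 rows.
For example, (YK8, load_avg) → reading=-17.7.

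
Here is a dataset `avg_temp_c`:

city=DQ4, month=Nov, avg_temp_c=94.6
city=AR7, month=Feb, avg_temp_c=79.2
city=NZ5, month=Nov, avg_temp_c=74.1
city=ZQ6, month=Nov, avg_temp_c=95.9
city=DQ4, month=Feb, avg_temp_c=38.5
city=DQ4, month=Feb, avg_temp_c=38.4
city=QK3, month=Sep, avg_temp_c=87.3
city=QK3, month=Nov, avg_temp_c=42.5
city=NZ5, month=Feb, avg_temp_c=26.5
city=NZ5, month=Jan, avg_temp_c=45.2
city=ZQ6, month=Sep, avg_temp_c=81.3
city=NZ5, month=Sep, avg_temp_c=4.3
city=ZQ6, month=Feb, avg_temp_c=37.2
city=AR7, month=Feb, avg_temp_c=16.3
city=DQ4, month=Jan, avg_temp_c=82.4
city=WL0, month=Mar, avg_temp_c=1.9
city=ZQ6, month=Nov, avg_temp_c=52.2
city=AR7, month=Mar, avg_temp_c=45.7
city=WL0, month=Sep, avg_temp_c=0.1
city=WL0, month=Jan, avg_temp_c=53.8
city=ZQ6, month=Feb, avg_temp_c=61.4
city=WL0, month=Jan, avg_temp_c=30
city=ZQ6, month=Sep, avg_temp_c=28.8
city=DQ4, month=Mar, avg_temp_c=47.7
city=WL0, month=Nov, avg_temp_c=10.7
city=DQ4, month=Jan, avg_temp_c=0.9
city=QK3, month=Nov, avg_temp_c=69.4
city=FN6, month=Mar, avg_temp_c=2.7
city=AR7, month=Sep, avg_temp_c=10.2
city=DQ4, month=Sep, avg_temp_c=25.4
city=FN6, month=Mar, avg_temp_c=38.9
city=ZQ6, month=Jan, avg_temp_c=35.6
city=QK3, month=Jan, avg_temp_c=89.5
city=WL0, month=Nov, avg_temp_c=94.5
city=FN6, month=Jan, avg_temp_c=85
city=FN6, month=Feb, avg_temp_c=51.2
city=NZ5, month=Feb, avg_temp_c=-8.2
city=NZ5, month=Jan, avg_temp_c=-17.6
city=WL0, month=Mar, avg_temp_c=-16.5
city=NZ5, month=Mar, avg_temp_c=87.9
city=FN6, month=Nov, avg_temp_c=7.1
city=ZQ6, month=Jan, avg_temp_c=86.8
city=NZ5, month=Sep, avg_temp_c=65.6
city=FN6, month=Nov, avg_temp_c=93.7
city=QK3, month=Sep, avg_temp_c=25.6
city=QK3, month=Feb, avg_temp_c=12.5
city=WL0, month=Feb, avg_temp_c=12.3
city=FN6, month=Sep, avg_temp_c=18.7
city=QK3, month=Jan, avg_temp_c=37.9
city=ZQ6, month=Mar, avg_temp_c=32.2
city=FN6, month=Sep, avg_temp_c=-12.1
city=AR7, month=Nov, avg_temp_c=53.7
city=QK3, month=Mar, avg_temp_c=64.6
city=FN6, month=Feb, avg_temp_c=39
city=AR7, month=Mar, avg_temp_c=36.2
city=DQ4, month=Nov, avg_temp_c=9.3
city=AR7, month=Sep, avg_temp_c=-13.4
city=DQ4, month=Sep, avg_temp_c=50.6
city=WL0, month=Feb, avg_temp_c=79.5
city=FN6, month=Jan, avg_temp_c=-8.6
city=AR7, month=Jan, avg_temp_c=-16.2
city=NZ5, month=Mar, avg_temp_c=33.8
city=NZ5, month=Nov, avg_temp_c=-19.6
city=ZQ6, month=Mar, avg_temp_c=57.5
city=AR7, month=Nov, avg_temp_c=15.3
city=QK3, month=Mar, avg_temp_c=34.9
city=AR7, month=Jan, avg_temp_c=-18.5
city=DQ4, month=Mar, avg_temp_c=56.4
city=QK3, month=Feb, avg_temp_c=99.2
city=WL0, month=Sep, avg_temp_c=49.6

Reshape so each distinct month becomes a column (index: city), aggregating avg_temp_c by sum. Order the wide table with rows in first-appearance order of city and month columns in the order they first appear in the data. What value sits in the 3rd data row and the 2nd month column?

With rows in first-appearance order of city, row 3 is city=NZ5. month columns in first-appearance order: Nov, Feb, Sep, Jan, Mar; column 2 is Feb.
Long rows with city=NZ5, month=Feb: 26.5 + -8.2 = 18.3.

18.3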